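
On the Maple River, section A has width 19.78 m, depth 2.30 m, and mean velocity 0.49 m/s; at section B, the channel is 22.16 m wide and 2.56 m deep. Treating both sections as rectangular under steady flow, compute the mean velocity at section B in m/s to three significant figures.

Q = A₁V₁ = (19.78×2.30) × 0.49 = 22.29 m³/s
A₂ = 22.16 × 2.56 = 56.73 m²
V₂ = Q/A₂ = 22.29/56.73 = 0.3930 m/s

0.393 m/s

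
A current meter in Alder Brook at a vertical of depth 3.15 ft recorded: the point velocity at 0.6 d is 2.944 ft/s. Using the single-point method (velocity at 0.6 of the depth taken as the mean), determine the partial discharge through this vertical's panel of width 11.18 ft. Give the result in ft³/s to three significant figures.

v̄ = v₀.₆ = 2.944 ft/s
q = v̄ × d × w = 2.944 × 3.15 × 11.18 = 103.7 ft³/s

104 ft³/s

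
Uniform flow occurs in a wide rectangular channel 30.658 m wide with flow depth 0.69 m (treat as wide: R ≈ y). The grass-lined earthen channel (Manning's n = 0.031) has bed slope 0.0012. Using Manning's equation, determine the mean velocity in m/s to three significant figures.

A = b·y = 30.658 × 0.69 = 21.15 m²
Wide channel: R ≈ y = 0.69 m
Q = (1/n)·A·R^(2/3)·S^(1/2) = (1/0.031) × 21.15 × 0.6900^(2/3) × 0.0012^(1/2) = 18.46 m³/s
V = Q/A = 18.46/21.15 = 0.8726 m/s

0.873 m/s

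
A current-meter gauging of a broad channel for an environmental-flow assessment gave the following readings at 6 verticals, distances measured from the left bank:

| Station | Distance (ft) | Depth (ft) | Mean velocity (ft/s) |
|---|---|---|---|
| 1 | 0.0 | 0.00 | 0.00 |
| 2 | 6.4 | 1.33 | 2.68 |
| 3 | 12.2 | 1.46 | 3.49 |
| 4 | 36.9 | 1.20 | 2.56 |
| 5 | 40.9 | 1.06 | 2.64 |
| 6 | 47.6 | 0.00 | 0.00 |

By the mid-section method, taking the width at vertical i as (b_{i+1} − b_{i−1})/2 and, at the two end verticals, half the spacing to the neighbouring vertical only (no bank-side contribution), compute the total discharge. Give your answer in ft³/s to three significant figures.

w_2 = (12.2 − 0.0)/2 = 6.1 ft; q_2 = 2.68 × 1.33 × 6.1 = 21.74 ft³/s
w_3 = (36.9 − 6.4)/2 = 15.25 ft; q_3 = 3.49 × 1.46 × 15.25 = 77.70 ft³/s
w_4 = (40.9 − 12.2)/2 = 14.35 ft; q_4 = 2.56 × 1.20 × 14.35 = 44.08 ft³/s
w_5 = (47.6 − 36.9)/2 = 5.35 ft; q_5 = 2.64 × 1.06 × 5.35 = 14.97 ft³/s
Stations 1, 6 contribute zero (depth or velocity is 0).
Q = Σ qᵢ = 158.5 ft³/s

159 ft³/s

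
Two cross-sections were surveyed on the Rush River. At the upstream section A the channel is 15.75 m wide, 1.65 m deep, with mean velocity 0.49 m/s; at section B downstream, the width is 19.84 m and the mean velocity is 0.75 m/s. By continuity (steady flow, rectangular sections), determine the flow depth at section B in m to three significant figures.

0.856 m

Q = A₁V₁ = (15.75×1.65) × 0.49 = 12.73 m³/s
d₂ = Q/(b₂ V₂) = 12.73/(19.84×0.75) = 0.8558 m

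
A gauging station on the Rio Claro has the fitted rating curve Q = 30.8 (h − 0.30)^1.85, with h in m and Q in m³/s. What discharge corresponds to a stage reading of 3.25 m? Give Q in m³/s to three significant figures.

Q = 30.8 × (3.25 − 0.30)^1.85 = 30.8 × 2.95^1.85 = 227.9 m³/s

228 m³/s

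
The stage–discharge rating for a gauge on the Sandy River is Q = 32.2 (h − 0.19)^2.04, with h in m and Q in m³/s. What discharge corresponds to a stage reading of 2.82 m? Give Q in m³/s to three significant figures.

232 m³/s

Q = 32.2 × (2.82 − 0.19)^2.04 = 32.2 × 2.63^2.04 = 231.5 m³/s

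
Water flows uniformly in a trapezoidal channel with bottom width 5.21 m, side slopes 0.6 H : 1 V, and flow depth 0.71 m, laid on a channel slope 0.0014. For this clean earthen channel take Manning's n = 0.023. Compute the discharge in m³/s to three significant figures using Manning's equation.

4.54 m³/s

A = (b + z·y)·y = (5.21 + 0.6×0.71)×0.71 = 4.002 m²
P = b + 2y√(1+z²) = 5.21 + 2×0.71×√(1+0.6²) = 6.866 m
R = A/P = 4.002/6.866 = 0.5828 m
Q = (1/n)·A·R^(2/3)·S^(1/2) = (1/0.023) × 4.002 × 0.5828^(2/3) × 0.0014^(1/2) = 4.542 m³/s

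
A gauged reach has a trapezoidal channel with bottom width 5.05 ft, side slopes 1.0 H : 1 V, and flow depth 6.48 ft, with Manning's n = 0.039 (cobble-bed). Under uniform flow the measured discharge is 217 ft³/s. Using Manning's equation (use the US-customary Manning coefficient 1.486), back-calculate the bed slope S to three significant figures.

A = (b + z·y)·y = (5.05 + 1.0×6.48)×6.48 = 74.71 ft²
P = b + 2y√(1+z²) = 5.05 + 2×6.48×√(1+1.0²) = 23.38 ft
R = A/P = 74.71/23.38 = 3.196 ft
S = (Q·n / (1.486·A·R^(2/3)))² = (217×0.039 / (1.486×74.71×2.170))² = 0.001234

0.00123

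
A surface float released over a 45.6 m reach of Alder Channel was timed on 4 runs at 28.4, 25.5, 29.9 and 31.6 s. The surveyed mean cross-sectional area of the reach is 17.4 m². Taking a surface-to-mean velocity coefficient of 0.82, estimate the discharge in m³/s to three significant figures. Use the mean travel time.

t̄ = (28.4 + 25.5 + 29.9 + 31.6) / 4 = 28.85 s
v_surface = L / t̄ = 45.6 / 28.85 = 1.581 m/s
v_mean = 0.82 × 1.581 = 1.296 m/s
Q = A × v_mean = 17.4 × 1.296 = 22.55 m³/s

22.6 m³/s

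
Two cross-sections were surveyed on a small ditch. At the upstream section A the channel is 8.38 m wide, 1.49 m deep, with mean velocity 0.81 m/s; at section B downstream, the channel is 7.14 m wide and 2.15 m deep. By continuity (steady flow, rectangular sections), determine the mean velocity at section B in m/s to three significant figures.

Q = A₁V₁ = (8.38×1.49) × 0.81 = 10.11 m³/s
A₂ = 7.14 × 2.15 = 15.35 m²
V₂ = Q/A₂ = 10.11/15.35 = 0.6588 m/s

0.659 m/s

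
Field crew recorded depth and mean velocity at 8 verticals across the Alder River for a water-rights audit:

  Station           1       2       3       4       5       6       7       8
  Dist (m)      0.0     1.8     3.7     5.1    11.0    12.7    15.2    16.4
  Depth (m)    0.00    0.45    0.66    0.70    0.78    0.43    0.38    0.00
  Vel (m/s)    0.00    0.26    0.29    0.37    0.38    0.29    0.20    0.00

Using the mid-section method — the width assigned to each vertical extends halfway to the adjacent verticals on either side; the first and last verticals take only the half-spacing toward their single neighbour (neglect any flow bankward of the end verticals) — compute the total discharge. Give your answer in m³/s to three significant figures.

w_2 = (3.7 − 0.0)/2 = 1.85 m; q_2 = 0.26 × 0.45 × 1.85 = 0.2165 m³/s
w_3 = (5.1 − 1.8)/2 = 1.65 m; q_3 = 0.29 × 0.66 × 1.65 = 0.3158 m³/s
w_4 = (11.0 − 3.7)/2 = 3.65 m; q_4 = 0.37 × 0.70 × 3.65 = 0.9454 m³/s
w_5 = (12.7 − 5.1)/2 = 3.8 m; q_5 = 0.38 × 0.78 × 3.8 = 1.126 m³/s
w_6 = (15.2 − 11.0)/2 = 2.1 m; q_6 = 0.29 × 0.43 × 2.1 = 0.2619 m³/s
w_7 = (16.4 − 12.7)/2 = 1.85 m; q_7 = 0.20 × 0.38 × 1.85 = 0.1406 m³/s
Stations 1, 8 contribute zero (depth or velocity is 0).
Q = Σ qᵢ = 3.006 m³/s

3.01 m³/s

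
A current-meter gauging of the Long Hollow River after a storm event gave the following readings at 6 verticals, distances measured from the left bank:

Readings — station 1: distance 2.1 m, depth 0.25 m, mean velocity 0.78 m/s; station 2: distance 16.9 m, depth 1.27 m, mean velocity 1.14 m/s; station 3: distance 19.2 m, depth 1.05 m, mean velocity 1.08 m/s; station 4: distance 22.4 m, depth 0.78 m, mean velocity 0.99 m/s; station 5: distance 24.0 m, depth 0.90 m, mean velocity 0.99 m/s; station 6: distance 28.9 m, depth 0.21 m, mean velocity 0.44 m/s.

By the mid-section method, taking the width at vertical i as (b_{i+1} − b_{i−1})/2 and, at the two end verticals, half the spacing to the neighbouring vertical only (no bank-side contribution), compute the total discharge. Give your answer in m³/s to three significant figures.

w_1 = (16.9 − 2.1)/2 = 7.4 m; q_1 = 0.78 × 0.25 × 7.4 = 1.443 m³/s
w_2 = (19.2 − 2.1)/2 = 8.55 m; q_2 = 1.14 × 1.27 × 8.55 = 12.38 m³/s
w_3 = (22.4 − 16.9)/2 = 2.75 m; q_3 = 1.08 × 1.05 × 2.75 = 3.119 m³/s
w_4 = (24.0 − 19.2)/2 = 2.4 m; q_4 = 0.99 × 0.78 × 2.4 = 1.853 m³/s
w_5 = (28.9 − 22.4)/2 = 3.25 m; q_5 = 0.99 × 0.90 × 3.25 = 2.896 m³/s
w_6 = (28.9 − 24.0)/2 = 2.45 m; q_6 = 0.44 × 0.21 × 2.45 = 0.2264 m³/s
Q = Σ qᵢ = 21.92 m³/s

21.9 m³/s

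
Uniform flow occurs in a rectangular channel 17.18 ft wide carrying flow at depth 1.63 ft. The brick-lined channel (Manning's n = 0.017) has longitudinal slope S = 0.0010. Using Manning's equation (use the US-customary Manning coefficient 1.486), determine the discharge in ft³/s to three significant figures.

A = b·y = 17.18 × 1.63 = 28.00 ft²
P = b + 2y = 17.18 + 2×1.63 = 20.44 ft
R = A/P = 28.00/20.44 = 1.370 ft
Q = (1.486/n)·A·R^(2/3)·S^(1/2) = (1.486/0.017) × 28.00 × 1.370^(2/3) × 0.0010^(1/2) = 95.48 ft³/s

95.5 ft³/s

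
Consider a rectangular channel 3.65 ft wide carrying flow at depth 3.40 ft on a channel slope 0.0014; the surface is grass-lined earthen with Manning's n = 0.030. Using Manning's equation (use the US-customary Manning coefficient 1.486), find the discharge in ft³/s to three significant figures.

A = b·y = 3.65 × 3.40 = 12.41 ft²
P = b + 2y = 3.65 + 2×3.40 = 10.45 ft
R = A/P = 12.41/10.45 = 1.188 ft
Q = (1.486/n)·A·R^(2/3)·S^(1/2) = (1.486/0.030) × 12.41 × 1.188^(2/3) × 0.0014^(1/2) = 25.79 ft³/s

25.8 ft³/s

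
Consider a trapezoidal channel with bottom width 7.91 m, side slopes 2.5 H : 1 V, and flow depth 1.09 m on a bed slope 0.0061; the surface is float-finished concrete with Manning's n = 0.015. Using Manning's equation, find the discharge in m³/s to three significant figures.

A = (b + z·y)·y = (7.91 + 2.5×1.09)×1.09 = 11.59 m²
P = b + 2y√(1+z²) = 7.91 + 2×1.09×√(1+2.5²) = 13.78 m
R = A/P = 11.59/13.78 = 0.8412 m
Q = (1/n)·A·R^(2/3)·S^(1/2) = (1/0.015) × 11.59 × 0.8412^(2/3) × 0.0061^(1/2) = 53.79 m³/s

53.8 m³/s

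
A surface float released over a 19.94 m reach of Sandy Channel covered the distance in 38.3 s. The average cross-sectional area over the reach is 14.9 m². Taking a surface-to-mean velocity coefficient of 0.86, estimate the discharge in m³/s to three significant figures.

6.67 m³/s

v_surface = L / t̄ = 19.94 / 38.3 = 0.5206 m/s
v_mean = 0.86 × 0.5206 = 0.4477 m/s
Q = A × v_mean = 14.9 × 0.4477 = 6.671 m³/s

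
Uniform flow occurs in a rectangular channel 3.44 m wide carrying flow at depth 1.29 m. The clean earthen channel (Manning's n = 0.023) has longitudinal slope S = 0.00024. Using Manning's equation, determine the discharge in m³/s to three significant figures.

2.44 m³/s

A = b·y = 3.44 × 1.29 = 4.438 m²
P = b + 2y = 3.44 + 2×1.29 = 6.020 m
R = A/P = 4.438/6.020 = 0.7371 m
Q = (1/n)·A·R^(2/3)·S^(1/2) = (1/0.023) × 4.438 × 0.7371^(2/3) × 0.00024^(1/2) = 2.439 m³/s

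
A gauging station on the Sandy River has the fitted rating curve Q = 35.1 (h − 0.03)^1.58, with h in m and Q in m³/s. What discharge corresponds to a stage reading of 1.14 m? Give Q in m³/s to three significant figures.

41.4 m³/s

Q = 35.1 × (1.14 − 0.03)^1.58 = 35.1 × 1.11^1.58 = 41.39 m³/s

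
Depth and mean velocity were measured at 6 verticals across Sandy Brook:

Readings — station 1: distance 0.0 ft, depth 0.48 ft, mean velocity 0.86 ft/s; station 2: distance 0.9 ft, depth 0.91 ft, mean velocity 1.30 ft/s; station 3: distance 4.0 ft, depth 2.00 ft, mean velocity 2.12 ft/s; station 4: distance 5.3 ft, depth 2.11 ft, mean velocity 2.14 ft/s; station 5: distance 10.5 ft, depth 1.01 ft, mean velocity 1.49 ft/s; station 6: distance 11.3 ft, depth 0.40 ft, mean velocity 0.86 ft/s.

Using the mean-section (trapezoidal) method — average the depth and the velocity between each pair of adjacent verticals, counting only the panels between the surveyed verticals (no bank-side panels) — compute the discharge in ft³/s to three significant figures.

29.5 ft³/s

Panel 1-2: Δb = 0.9 ft, d̄ = (0.48+0.91)/2 = 0.695, v̄ = (0.86+1.30)/2 = 1.08 → q = 0.9×0.695×1.08 = 0.6755 ft³/s
Panel 2-3: Δb = 3.1 ft, d̄ = (0.91+2.00)/2 = 1.455, v̄ = (1.30+2.12)/2 = 1.71 → q = 3.1×1.455×1.71 = 7.713 ft³/s
Panel 3-4: Δb = 1.3 ft, d̄ = (2.00+2.11)/2 = 2.055, v̄ = (2.12+2.14)/2 = 2.13 → q = 1.3×2.055×2.13 = 5.690 ft³/s
Panel 4-5: Δb = 5.2 ft, d̄ = (2.11+1.01)/2 = 1.56, v̄ = (2.14+1.49)/2 = 1.815 → q = 5.2×1.56×1.815 = 14.72 ft³/s
Panel 5-6: Δb = 0.8 ft, d̄ = (1.01+0.40)/2 = 0.705, v̄ = (1.49+0.86)/2 = 1.175 → q = 0.8×0.705×1.175 = 0.6627 ft³/s
Q = Σ q = 29.46 ft³/s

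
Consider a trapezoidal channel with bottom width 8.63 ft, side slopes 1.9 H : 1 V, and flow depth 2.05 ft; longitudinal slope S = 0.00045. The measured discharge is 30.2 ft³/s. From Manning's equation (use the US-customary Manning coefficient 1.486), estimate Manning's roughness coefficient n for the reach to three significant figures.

0.0347

A = (b + z·y)·y = (8.63 + 1.9×2.05)×2.05 = 25.68 ft²
P = b + 2y√(1+z²) = 8.63 + 2×2.05×√(1+1.9²) = 17.43 ft
R = A/P = 25.68/17.43 = 1.473 ft
n = (1.486/Q)·A·R^(2/3)·S^(1/2) = (1.486/30.2) × 25.68 × 1.295 × 0.02121 = 0.03469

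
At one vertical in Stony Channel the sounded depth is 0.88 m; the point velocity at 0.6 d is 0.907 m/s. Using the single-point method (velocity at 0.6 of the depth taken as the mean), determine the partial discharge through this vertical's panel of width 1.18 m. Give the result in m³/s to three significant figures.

0.942 m³/s

v̄ = v₀.₆ = 0.907 m/s
q = v̄ × d × w = 0.9070 × 0.88 × 1.18 = 0.9418 m³/s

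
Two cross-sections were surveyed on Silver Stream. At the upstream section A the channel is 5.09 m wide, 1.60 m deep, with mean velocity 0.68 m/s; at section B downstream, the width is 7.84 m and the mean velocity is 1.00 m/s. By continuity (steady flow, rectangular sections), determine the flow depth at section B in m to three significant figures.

0.706 m

Q = A₁V₁ = (5.09×1.60) × 0.68 = 5.538 m³/s
d₂ = Q/(b₂ V₂) = 5.538/(7.84×1.00) = 0.7064 m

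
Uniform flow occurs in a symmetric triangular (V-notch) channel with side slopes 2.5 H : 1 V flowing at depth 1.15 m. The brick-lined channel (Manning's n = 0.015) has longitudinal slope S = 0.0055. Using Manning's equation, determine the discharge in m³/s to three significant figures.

A = z·y² = 2.5×1.15² = 3.306 m²
P = 2y√(1+z²) = 2×1.15×√(1+2.5²) = 6.193 m
R = A/P = 3.306/6.193 = 0.5339 m
Q = (1/n)·A·R^(2/3)·S^(1/2) = (1/0.015) × 3.306 × 0.5339^(2/3) × 0.0055^(1/2) = 10.76 m³/s

10.8 m³/s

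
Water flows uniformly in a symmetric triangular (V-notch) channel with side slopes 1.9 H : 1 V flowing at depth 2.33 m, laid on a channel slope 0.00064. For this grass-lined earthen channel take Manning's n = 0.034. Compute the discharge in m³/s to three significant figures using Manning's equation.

A = z·y² = 1.9×2.33² = 10.31 m²
P = 2y√(1+z²) = 2×2.33×√(1+1.9²) = 10.01 m
R = A/P = 10.31/10.01 = 1.031 m
Q = (1/n)·A·R^(2/3)·S^(1/2) = (1/0.034) × 10.31 × 1.031^(2/3) × 0.00064^(1/2) = 7.832 m³/s

7.83 m³/s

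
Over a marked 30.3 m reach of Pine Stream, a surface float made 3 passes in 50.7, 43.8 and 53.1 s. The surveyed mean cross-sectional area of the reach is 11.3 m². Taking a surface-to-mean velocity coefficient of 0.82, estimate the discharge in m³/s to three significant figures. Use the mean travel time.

t̄ = (50.7 + 43.8 + 53.1) / 3 = 49.2 s
v_surface = L / t̄ = 30.3 / 49.2 = 0.6159 m/s
v_mean = 0.82 × 0.6159 = 0.5050 m/s
Q = A × v_mean = 11.3 × 0.5050 = 5.707 m³/s

5.71 m³/s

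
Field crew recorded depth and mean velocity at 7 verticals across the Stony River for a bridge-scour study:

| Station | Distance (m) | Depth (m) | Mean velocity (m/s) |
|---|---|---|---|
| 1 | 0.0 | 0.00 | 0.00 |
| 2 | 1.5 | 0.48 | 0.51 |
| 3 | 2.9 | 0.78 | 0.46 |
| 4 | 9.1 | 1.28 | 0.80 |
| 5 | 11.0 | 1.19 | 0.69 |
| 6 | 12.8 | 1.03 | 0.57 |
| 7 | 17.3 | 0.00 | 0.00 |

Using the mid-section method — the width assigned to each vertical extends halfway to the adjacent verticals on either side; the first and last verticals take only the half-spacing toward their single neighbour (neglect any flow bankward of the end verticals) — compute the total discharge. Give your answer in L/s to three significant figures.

9230 L/s

w_2 = (2.9 − 0.0)/2 = 1.45 m; q_2 = 0.51 × 0.48 × 1.45 = 0.3550 m³/s
w_3 = (9.1 − 1.5)/2 = 3.8 m; q_3 = 0.46 × 0.78 × 3.8 = 1.363 m³/s
w_4 = (11.0 − 2.9)/2 = 4.05 m; q_4 = 0.80 × 1.28 × 4.05 = 4.147 m³/s
w_5 = (12.8 − 9.1)/2 = 1.85 m; q_5 = 0.69 × 1.19 × 1.85 = 1.519 m³/s
w_6 = (17.3 − 11.0)/2 = 3.15 m; q_6 = 0.57 × 1.03 × 3.15 = 1.849 m³/s
Stations 1, 7 contribute zero (depth or velocity is 0).
Q = Σ qᵢ = 9.234 m³/s
= 9.234 × 1000 = 9234 L/s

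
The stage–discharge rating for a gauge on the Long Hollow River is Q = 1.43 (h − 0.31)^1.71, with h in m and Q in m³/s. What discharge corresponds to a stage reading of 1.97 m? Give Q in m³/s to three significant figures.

Q = 1.43 × (1.97 − 0.31)^1.71 = 1.43 × 1.66^1.71 = 3.402 m³/s

3.40 m³/s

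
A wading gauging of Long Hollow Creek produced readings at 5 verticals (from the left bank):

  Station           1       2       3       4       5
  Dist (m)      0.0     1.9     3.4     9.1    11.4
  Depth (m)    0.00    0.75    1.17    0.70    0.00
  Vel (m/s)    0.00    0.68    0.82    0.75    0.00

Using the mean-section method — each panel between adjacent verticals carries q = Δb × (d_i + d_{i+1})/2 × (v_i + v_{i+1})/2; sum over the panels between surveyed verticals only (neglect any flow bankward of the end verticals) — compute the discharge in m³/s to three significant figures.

Panel 1-2: Δb = 1.9 m, d̄ = (0.00+0.75)/2 = 0.375, v̄ = (0.00+0.68)/2 = 0.34 → q = 1.9×0.375×0.34 = 0.2423 m³/s
Panel 2-3: Δb = 1.5 m, d̄ = (0.75+1.17)/2 = 0.96, v̄ = (0.68+0.82)/2 = 0.75 → q = 1.5×0.96×0.75 = 1.080 m³/s
Panel 3-4: Δb = 5.7 m, d̄ = (1.17+0.70)/2 = 0.935, v̄ = (0.82+0.75)/2 = 0.785 → q = 5.7×0.935×0.785 = 4.184 m³/s
Panel 4-5: Δb = 2.3 m, d̄ = (0.70+0.00)/2 = 0.35, v̄ = (0.75+0.00)/2 = 0.375 → q = 2.3×0.35×0.375 = 0.3019 m³/s
Q = Σ q = 5.808 m³/s

5.81 m³/s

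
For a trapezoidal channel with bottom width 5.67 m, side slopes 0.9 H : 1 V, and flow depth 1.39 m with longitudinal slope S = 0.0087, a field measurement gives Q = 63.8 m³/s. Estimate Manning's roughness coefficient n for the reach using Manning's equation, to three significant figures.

A = (b + z·y)·y = (5.67 + 0.9×1.39)×1.39 = 9.620 m²
P = b + 2y√(1+z²) = 5.67 + 2×1.39×√(1+0.9²) = 9.410 m
R = A/P = 9.620/9.410 = 1.022 m
n = (1/Q)·A·R^(2/3)·S^(1/2) = (1/63.8) × 9.620 × 1.015 × 0.09327 = 0.01427

0.0143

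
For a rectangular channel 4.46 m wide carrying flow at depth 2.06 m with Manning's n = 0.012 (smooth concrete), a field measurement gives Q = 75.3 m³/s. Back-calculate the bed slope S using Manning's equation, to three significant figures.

A = b·y = 4.46 × 2.06 = 9.188 m²
P = b + 2y = 4.46 + 2×2.06 = 8.580 m
R = A/P = 9.188/8.580 = 1.071 m
S = (Q·n / (1·A·R^(2/3)))² = (75.3×0.012 / (1×9.188×1.047))² = 0.008829

0.00883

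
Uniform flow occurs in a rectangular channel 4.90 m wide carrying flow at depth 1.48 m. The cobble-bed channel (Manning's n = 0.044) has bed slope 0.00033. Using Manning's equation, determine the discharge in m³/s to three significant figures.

A = b·y = 4.90 × 1.48 = 7.252 m²
P = b + 2y = 4.90 + 2×1.48 = 7.860 m
R = A/P = 7.252/7.860 = 0.9226 m
Q = (1/n)·A·R^(2/3)·S^(1/2) = (1/0.044) × 7.252 × 0.9226^(2/3) × 0.00033^(1/2) = 2.838 m³/s

2.84 m³/s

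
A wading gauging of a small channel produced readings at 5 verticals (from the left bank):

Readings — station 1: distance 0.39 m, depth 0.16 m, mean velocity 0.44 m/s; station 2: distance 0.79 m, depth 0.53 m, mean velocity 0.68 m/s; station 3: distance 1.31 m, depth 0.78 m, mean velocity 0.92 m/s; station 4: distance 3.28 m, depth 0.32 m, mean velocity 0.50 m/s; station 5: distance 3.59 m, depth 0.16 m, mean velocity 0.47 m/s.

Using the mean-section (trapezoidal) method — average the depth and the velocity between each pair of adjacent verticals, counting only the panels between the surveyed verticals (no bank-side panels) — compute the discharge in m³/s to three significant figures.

Panel 1-2: Δb = 0.4 m, d̄ = (0.16+0.53)/2 = 0.345, v̄ = (0.44+0.68)/2 = 0.56 → q = 0.4×0.345×0.56 = 0.07728 m³/s
Panel 2-3: Δb = 0.52 m, d̄ = (0.53+0.78)/2 = 0.655, v̄ = (0.68+0.92)/2 = 0.8 → q = 0.52×0.655×0.8 = 0.2725 m³/s
Panel 3-4: Δb = 1.97 m, d̄ = (0.78+0.32)/2 = 0.55, v̄ = (0.92+0.50)/2 = 0.71 → q = 1.97×0.55×0.71 = 0.7693 m³/s
Panel 4-5: Δb = 0.31 m, d̄ = (0.32+0.16)/2 = 0.24, v̄ = (0.50+0.47)/2 = 0.485 → q = 0.31×0.24×0.485 = 0.03608 m³/s
Q = Σ q = 1.155 m³/s

1.16 m³/s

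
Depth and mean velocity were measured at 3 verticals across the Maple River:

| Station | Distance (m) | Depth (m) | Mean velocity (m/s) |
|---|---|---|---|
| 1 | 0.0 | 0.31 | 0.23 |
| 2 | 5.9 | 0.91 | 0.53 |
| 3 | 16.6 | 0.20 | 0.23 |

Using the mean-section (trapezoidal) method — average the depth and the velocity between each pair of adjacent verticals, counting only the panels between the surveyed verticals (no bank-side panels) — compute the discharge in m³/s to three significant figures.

Panel 1-2: Δb = 5.9 m, d̄ = (0.31+0.91)/2 = 0.61, v̄ = (0.23+0.53)/2 = 0.38 → q = 5.9×0.61×0.38 = 1.368 m³/s
Panel 2-3: Δb = 10.7 m, d̄ = (0.91+0.20)/2 = 0.555, v̄ = (0.53+0.23)/2 = 0.38 → q = 10.7×0.555×0.38 = 2.257 m³/s
Q = Σ q = 3.624 m³/s

3.62 m³/s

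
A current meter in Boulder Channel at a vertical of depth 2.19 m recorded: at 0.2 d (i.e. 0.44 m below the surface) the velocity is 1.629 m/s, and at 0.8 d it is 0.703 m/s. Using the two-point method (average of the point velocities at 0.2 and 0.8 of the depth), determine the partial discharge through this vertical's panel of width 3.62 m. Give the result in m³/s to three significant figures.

9.24 m³/s

v̄ = (1.629 + 0.703) / 2 = 1.166 m/s
q = v̄ × d × w = 1.166 × 2.19 × 3.62 = 9.244 m³/s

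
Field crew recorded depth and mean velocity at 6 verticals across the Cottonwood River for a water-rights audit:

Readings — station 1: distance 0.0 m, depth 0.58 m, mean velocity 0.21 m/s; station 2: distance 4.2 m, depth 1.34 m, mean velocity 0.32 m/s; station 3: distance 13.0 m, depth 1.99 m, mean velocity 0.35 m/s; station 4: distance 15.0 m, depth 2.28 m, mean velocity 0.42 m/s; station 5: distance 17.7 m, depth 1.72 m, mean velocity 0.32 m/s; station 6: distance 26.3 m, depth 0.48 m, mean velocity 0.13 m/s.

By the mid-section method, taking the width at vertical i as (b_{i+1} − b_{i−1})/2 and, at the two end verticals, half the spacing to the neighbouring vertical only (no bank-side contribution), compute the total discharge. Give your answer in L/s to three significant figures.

w_1 = (4.2 − 0.0)/2 = 2.1 m; q_1 = 0.21 × 0.58 × 2.1 = 0.2558 m³/s
w_2 = (13.0 − 0.0)/2 = 6.5 m; q_2 = 0.32 × 1.34 × 6.5 = 2.787 m³/s
w_3 = (15.0 − 4.2)/2 = 5.4 m; q_3 = 0.35 × 1.99 × 5.4 = 3.761 m³/s
w_4 = (17.7 − 13.0)/2 = 2.35 m; q_4 = 0.42 × 2.28 × 2.35 = 2.250 m³/s
w_5 = (26.3 − 15.0)/2 = 5.65 m; q_5 = 0.32 × 1.72 × 5.65 = 3.110 m³/s
w_6 = (26.3 − 17.7)/2 = 4.3 m; q_6 = 0.13 × 0.48 × 4.3 = 0.2683 m³/s
Q = Σ qᵢ = 12.43 m³/s
= 12.43 × 1000 = 12430 L/s

12400 L/s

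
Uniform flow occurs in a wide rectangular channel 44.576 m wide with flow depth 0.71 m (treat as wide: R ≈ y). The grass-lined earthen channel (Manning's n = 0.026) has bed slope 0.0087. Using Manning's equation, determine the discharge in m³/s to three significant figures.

90.4 m³/s

A = b·y = 44.576 × 0.71 = 31.65 m²
Wide channel: R ≈ y = 0.71 m
Q = (1/n)·A·R^(2/3)·S^(1/2) = (1/0.026) × 31.65 × 0.7100^(2/3) × 0.0087^(1/2) = 90.36 m³/s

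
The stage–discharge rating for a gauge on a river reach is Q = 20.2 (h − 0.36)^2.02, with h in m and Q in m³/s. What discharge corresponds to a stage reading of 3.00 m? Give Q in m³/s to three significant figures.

144 m³/s

Q = 20.2 × (3.00 − 0.36)^2.02 = 20.2 × 2.64^2.02 = 143.5 m³/s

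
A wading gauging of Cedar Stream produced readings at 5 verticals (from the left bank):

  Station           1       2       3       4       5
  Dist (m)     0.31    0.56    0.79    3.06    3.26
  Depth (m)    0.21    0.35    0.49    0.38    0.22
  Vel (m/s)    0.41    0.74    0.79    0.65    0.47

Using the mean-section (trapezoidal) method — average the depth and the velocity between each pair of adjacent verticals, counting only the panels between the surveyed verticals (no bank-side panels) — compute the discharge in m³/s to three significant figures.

Panel 1-2: Δb = 0.25 m, d̄ = (0.21+0.35)/2 = 0.28, v̄ = (0.41+0.74)/2 = 0.575 → q = 0.25×0.28×0.575 = 0.04025 m³/s
Panel 2-3: Δb = 0.23 m, d̄ = (0.35+0.49)/2 = 0.42, v̄ = (0.74+0.79)/2 = 0.765 → q = 0.23×0.42×0.765 = 0.07390 m³/s
Panel 3-4: Δb = 2.27 m, d̄ = (0.49+0.38)/2 = 0.435, v̄ = (0.79+0.65)/2 = 0.72 → q = 2.27×0.435×0.72 = 0.7110 m³/s
Panel 4-5: Δb = 0.2 m, d̄ = (0.38+0.22)/2 = 0.3, v̄ = (0.65+0.47)/2 = 0.56 → q = 0.2×0.3×0.56 = 0.03360 m³/s
Q = Σ q = 0.8587 m³/s

0.859 m³/s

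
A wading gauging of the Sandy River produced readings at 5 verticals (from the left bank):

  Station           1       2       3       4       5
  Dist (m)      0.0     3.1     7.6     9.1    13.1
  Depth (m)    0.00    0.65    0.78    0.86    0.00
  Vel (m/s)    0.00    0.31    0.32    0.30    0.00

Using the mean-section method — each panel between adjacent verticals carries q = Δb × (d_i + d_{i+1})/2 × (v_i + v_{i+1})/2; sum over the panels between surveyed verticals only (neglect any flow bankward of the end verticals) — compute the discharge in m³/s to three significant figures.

Panel 1-2: Δb = 3.1 m, d̄ = (0.00+0.65)/2 = 0.325, v̄ = (0.00+0.31)/2 = 0.155 → q = 3.1×0.325×0.155 = 0.1562 m³/s
Panel 2-3: Δb = 4.5 m, d̄ = (0.65+0.78)/2 = 0.715, v̄ = (0.31+0.32)/2 = 0.315 → q = 4.5×0.715×0.315 = 1.014 m³/s
Panel 3-4: Δb = 1.5 m, d̄ = (0.78+0.86)/2 = 0.82, v̄ = (0.32+0.30)/2 = 0.31 → q = 1.5×0.82×0.31 = 0.3813 m³/s
Panel 4-5: Δb = 4 m, d̄ = (0.86+0.00)/2 = 0.43, v̄ = (0.30+0.00)/2 = 0.15 → q = 4×0.43×0.15 = 0.2580 m³/s
Q = Σ q = 1.809 m³/s

1.81 m³/s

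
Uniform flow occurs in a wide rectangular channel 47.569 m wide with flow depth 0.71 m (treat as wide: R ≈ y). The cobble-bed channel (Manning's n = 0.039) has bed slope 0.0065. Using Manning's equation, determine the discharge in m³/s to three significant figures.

55.6 m³/s

A = b·y = 47.569 × 0.71 = 33.77 m²
Wide channel: R ≈ y = 0.71 m
Q = (1/n)·A·R^(2/3)·S^(1/2) = (1/0.039) × 33.77 × 0.7100^(2/3) × 0.0065^(1/2) = 55.57 m³/s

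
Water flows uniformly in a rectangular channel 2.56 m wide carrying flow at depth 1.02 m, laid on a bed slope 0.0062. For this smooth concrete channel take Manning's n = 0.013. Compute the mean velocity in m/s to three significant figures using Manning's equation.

4.15 m/s

A = b·y = 2.56 × 1.02 = 2.611 m²
P = b + 2y = 2.56 + 2×1.02 = 4.600 m
R = A/P = 2.611/4.600 = 0.5677 m
Q = (1/n)·A·R^(2/3)·S^(1/2) = (1/0.013) × 2.611 × 0.5677^(2/3) × 0.0062^(1/2) = 10.84 m³/s
V = Q/A = 10.84/2.611 = 4.152 m/s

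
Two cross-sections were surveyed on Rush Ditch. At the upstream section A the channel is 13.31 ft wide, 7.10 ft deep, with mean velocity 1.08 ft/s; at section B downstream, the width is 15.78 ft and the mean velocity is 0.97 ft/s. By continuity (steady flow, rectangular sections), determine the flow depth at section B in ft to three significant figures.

6.67 ft

Q = A₁V₁ = (13.31×7.10) × 1.08 = 102.1 ft³/s
d₂ = Q/(b₂ V₂) = 102.1/(15.78×0.97) = 6.668 ft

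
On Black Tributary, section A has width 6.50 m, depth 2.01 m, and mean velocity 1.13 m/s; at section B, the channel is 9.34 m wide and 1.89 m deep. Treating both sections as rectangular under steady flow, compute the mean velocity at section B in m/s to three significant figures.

0.836 m/s

Q = A₁V₁ = (6.50×2.01) × 1.13 = 14.76 m³/s
A₂ = 9.34 × 1.89 = 17.65 m²
V₂ = Q/A₂ = 14.76/17.65 = 0.8363 m/s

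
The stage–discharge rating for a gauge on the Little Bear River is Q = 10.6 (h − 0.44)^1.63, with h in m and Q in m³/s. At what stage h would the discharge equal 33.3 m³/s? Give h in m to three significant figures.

h − h₀ = (Q/C)^(1/b) = (33.3/10.6)^(1/1.63) = 2.018 m
h = 0.44 + 2.018 = 2.458 m

2.46 m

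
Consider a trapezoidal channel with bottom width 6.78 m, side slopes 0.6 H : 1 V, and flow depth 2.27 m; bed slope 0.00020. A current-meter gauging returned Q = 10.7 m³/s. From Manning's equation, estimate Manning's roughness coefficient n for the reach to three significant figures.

0.0324

A = (b + z·y)·y = (6.78 + 0.6×2.27)×2.27 = 18.48 m²
P = b + 2y√(1+z²) = 6.78 + 2×2.27×√(1+0.6²) = 12.07 m
R = A/P = 18.48/12.07 = 1.531 m
n = (1/Q)·A·R^(2/3)·S^(1/2) = (1/10.7) × 18.48 × 1.328 × 0.01414 = 0.03244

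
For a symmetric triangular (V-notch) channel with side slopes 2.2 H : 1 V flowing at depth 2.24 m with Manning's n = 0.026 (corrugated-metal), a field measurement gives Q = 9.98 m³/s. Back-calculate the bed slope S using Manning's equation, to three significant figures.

A = z·y² = 2.2×2.24² = 11.04 m²
P = 2y√(1+z²) = 2×2.24×√(1+2.2²) = 10.83 m
R = A/P = 11.04/10.83 = 1.020 m
S = (Q·n / (1·A·R^(2/3)))² = (9.98×0.026 / (1×11.04×1.013))² = 0.0005384

0.000538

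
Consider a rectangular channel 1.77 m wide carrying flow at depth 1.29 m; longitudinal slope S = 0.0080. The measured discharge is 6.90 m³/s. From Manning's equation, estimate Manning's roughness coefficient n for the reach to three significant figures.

A = b·y = 1.77 × 1.29 = 2.283 m²
P = b + 2y = 1.77 + 2×1.29 = 4.350 m
R = A/P = 2.283/4.350 = 0.5249 m
n = (1/Q)·A·R^(2/3)·S^(1/2) = (1/6.90) × 2.283 × 0.6507 × 0.08944 = 0.01926

0.0193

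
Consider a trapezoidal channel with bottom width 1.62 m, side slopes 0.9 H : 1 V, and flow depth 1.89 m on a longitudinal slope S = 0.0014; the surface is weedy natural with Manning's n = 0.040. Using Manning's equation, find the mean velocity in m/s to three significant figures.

0.895 m/s

A = (b + z·y)·y = (1.62 + 0.9×1.89)×1.89 = 6.277 m²
P = b + 2y√(1+z²) = 1.62 + 2×1.89×√(1+0.9²) = 6.705 m
R = A/P = 6.277/6.705 = 0.9361 m
Q = (1/n)·A·R^(2/3)·S^(1/2) = (1/0.040) × 6.277 × 0.9361^(2/3) × 0.0014^(1/2) = 5.618 m³/s
V = Q/A = 5.618/6.277 = 0.8951 m/s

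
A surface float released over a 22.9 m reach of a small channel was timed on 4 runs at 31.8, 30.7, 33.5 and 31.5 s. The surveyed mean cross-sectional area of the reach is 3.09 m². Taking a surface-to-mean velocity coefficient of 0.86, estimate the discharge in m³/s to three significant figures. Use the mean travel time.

t̄ = (31.8 + 30.7 + 33.5 + 31.5) / 4 = 31.875 s
v_surface = L / t̄ = 22.9 / 31.875 = 0.7184 m/s
v_mean = 0.86 × 0.7184 = 0.6179 m/s
Q = A × v_mean = 3.09 × 0.6179 = 1.909 m³/s

1.91 m³/s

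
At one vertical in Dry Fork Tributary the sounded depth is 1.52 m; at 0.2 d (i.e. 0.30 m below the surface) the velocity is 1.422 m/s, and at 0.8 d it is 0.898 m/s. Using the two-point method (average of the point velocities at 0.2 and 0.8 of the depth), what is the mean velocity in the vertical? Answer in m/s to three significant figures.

1.16 m/s

v̄ = (1.422 + 0.898) / 2 = 1.160 m/s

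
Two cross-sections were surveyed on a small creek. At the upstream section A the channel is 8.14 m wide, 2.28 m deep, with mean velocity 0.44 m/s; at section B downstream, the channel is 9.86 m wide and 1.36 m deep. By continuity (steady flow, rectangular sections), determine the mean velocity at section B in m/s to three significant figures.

0.609 m/s

Q = A₁V₁ = (8.14×2.28) × 0.44 = 8.166 m³/s
A₂ = 9.86 × 1.36 = 13.41 m²
V₂ = Q/A₂ = 8.166/13.41 = 0.6090 m/s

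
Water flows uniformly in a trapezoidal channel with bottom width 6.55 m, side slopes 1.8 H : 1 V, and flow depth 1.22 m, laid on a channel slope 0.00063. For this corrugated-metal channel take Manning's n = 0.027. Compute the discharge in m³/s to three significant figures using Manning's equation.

A = (b + z·y)·y = (6.55 + 1.8×1.22)×1.22 = 10.67 m²
P = b + 2y√(1+z²) = 6.55 + 2×1.22×√(1+1.8²) = 11.57 m
R = A/P = 10.67/11.57 = 0.9219 m
Q = (1/n)·A·R^(2/3)·S^(1/2) = (1/0.027) × 10.67 × 0.9219^(2/3) × 0.00063^(1/2) = 9.396 m³/s

9.40 m³/s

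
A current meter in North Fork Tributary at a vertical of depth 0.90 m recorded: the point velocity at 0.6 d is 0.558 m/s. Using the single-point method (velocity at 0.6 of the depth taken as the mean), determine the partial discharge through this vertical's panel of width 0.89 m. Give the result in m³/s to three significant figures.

0.447 m³/s

v̄ = v₀.₆ = 0.558 m/s
q = v̄ × d × w = 0.5580 × 0.90 × 0.89 = 0.4470 m³/s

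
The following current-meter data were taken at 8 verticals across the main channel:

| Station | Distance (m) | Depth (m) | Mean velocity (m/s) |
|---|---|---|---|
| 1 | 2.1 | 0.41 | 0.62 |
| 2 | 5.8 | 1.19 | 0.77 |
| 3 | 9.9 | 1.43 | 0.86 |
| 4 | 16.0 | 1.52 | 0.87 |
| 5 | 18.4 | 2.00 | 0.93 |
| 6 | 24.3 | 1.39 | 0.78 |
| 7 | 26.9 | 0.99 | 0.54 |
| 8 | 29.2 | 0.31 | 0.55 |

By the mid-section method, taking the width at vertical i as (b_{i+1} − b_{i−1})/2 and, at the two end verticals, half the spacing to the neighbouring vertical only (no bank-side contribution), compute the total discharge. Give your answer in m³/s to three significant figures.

w_1 = (5.8 − 2.1)/2 = 1.85 m; q_1 = 0.62 × 0.41 × 1.85 = 0.4703 m³/s
w_2 = (9.9 − 2.1)/2 = 3.9 m; q_2 = 0.77 × 1.19 × 3.9 = 3.574 m³/s
w_3 = (16.0 − 5.8)/2 = 5.1 m; q_3 = 0.86 × 1.43 × 5.1 = 6.272 m³/s
w_4 = (18.4 − 9.9)/2 = 4.25 m; q_4 = 0.87 × 1.52 × 4.25 = 5.620 m³/s
w_5 = (24.3 − 16.0)/2 = 4.15 m; q_5 = 0.93 × 2.00 × 4.15 = 7.719 m³/s
w_6 = (26.9 − 18.4)/2 = 4.25 m; q_6 = 0.78 × 1.39 × 4.25 = 4.608 m³/s
w_7 = (29.2 − 24.3)/2 = 2.45 m; q_7 = 0.54 × 0.99 × 2.45 = 1.310 m³/s
w_8 = (29.2 − 26.9)/2 = 1.15 m; q_8 = 0.55 × 0.31 × 1.15 = 0.1961 m³/s
Q = Σ qᵢ = 29.77 m³/s

29.8 m³/s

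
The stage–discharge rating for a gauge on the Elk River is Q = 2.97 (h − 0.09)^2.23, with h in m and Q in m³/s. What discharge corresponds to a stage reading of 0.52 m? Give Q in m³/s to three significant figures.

Q = 2.97 × (0.52 − 0.09)^2.23 = 2.97 × 0.43^2.23 = 0.4523 m³/s

0.452 m³/s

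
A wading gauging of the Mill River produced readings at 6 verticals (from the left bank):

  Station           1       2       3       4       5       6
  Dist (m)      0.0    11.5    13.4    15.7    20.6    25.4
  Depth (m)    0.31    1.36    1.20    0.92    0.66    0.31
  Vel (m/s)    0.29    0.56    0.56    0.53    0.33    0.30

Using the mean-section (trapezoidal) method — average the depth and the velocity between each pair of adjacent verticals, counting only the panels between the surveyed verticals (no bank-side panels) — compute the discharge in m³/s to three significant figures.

9.17 m³/s

Panel 1-2: Δb = 11.5 m, d̄ = (0.31+1.36)/2 = 0.835, v̄ = (0.29+0.56)/2 = 0.425 → q = 11.5×0.835×0.425 = 4.081 m³/s
Panel 2-3: Δb = 1.9 m, d̄ = (1.36+1.20)/2 = 1.28, v̄ = (0.56+0.56)/2 = 0.56 → q = 1.9×1.28×0.56 = 1.362 m³/s
Panel 3-4: Δb = 2.3 m, d̄ = (1.20+0.92)/2 = 1.06, v̄ = (0.56+0.53)/2 = 0.545 → q = 2.3×1.06×0.545 = 1.329 m³/s
Panel 4-5: Δb = 4.9 m, d̄ = (0.92+0.66)/2 = 0.79, v̄ = (0.53+0.33)/2 = 0.43 → q = 4.9×0.79×0.43 = 1.665 m³/s
Panel 5-6: Δb = 4.8 m, d̄ = (0.66+0.31)/2 = 0.485, v̄ = (0.33+0.30)/2 = 0.315 → q = 4.8×0.485×0.315 = 0.7333 m³/s
Q = Σ q = 9.170 m³/s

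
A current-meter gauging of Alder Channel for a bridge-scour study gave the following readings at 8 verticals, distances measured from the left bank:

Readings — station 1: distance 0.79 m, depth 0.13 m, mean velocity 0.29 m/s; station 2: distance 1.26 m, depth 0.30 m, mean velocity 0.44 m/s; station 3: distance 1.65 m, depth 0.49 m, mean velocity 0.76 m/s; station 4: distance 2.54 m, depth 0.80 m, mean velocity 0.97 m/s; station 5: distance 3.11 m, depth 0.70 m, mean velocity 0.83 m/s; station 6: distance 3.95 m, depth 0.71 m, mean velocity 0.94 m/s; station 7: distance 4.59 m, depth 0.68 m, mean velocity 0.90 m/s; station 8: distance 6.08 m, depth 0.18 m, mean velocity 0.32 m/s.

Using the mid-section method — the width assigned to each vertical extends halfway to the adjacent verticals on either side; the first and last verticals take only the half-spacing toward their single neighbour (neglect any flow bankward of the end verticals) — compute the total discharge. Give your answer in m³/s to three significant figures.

2.47 m³/s

w_1 = (1.26 − 0.79)/2 = 0.235 m; q_1 = 0.29 × 0.13 × 0.235 = 0.008860 m³/s
w_2 = (1.65 − 0.79)/2 = 0.43 m; q_2 = 0.44 × 0.30 × 0.43 = 0.05676 m³/s
w_3 = (2.54 − 1.26)/2 = 0.64 m; q_3 = 0.76 × 0.49 × 0.64 = 0.2383 m³/s
w_4 = (3.11 − 1.65)/2 = 0.73 m; q_4 = 0.97 × 0.80 × 0.73 = 0.5665 m³/s
w_5 = (3.95 − 2.54)/2 = 0.705 m; q_5 = 0.83 × 0.70 × 0.705 = 0.4096 m³/s
w_6 = (4.59 − 3.11)/2 = 0.74 m; q_6 = 0.94 × 0.71 × 0.74 = 0.4939 m³/s
w_7 = (6.08 − 3.95)/2 = 1.065 m; q_7 = 0.90 × 0.68 × 1.065 = 0.6518 m³/s
w_8 = (6.08 − 4.59)/2 = 0.745 m; q_8 = 0.32 × 0.18 × 0.745 = 0.04291 m³/s
Q = Σ qᵢ = 2.469 m³/s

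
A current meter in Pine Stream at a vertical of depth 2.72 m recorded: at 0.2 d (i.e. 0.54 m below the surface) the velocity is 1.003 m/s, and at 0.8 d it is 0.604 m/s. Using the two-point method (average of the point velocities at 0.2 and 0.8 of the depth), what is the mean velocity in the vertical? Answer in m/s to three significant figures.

0.804 m/s

v̄ = (1.003 + 0.604) / 2 = 0.8035 m/s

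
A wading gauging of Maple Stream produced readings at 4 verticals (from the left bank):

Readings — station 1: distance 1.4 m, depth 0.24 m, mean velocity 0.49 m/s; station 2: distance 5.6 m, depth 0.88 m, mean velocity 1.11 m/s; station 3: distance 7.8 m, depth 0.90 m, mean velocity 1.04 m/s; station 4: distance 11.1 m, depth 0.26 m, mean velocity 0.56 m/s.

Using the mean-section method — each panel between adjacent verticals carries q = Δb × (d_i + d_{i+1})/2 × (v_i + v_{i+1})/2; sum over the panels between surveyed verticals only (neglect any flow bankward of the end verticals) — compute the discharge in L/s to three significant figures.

5520 L/s

Panel 1-2: Δb = 4.2 m, d̄ = (0.24+0.88)/2 = 0.56, v̄ = (0.49+1.11)/2 = 0.8 → q = 4.2×0.56×0.8 = 1.882 m³/s
Panel 2-3: Δb = 2.2 m, d̄ = (0.88+0.90)/2 = 0.89, v̄ = (1.11+1.04)/2 = 1.075 → q = 2.2×0.89×1.075 = 2.105 m³/s
Panel 3-4: Δb = 3.3 m, d̄ = (0.90+0.26)/2 = 0.58, v̄ = (1.04+0.56)/2 = 0.8 → q = 3.3×0.58×0.8 = 1.531 m³/s
Q = Σ q = 5.518 m³/s
= 5.518 × 1000 = 5518 L/s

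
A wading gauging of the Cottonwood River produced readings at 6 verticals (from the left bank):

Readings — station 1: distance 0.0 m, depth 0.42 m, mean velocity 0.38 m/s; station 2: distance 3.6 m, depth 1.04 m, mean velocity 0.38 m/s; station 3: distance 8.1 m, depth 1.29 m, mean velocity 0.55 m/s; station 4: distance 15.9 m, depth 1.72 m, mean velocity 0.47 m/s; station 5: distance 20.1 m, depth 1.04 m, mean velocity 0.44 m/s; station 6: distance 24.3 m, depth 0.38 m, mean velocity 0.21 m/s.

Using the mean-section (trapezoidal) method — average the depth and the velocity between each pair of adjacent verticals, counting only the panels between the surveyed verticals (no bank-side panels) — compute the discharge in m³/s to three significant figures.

Panel 1-2: Δb = 3.6 m, d̄ = (0.42+1.04)/2 = 0.73, v̄ = (0.38+0.38)/2 = 0.38 → q = 3.6×0.73×0.38 = 0.9986 m³/s
Panel 2-3: Δb = 4.5 m, d̄ = (1.04+1.29)/2 = 1.165, v̄ = (0.38+0.55)/2 = 0.465 → q = 4.5×1.165×0.465 = 2.438 m³/s
Panel 3-4: Δb = 7.8 m, d̄ = (1.29+1.72)/2 = 1.505, v̄ = (0.55+0.47)/2 = 0.51 → q = 7.8×1.505×0.51 = 5.987 m³/s
Panel 4-5: Δb = 4.2 m, d̄ = (1.72+1.04)/2 = 1.38, v̄ = (0.47+0.44)/2 = 0.455 → q = 4.2×1.38×0.455 = 2.637 m³/s
Panel 5-6: Δb = 4.2 m, d̄ = (1.04+0.38)/2 = 0.71, v̄ = (0.44+0.21)/2 = 0.325 → q = 4.2×0.71×0.325 = 0.9692 m³/s
Q = Σ q = 13.03 m³/s

13.0 m³/s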